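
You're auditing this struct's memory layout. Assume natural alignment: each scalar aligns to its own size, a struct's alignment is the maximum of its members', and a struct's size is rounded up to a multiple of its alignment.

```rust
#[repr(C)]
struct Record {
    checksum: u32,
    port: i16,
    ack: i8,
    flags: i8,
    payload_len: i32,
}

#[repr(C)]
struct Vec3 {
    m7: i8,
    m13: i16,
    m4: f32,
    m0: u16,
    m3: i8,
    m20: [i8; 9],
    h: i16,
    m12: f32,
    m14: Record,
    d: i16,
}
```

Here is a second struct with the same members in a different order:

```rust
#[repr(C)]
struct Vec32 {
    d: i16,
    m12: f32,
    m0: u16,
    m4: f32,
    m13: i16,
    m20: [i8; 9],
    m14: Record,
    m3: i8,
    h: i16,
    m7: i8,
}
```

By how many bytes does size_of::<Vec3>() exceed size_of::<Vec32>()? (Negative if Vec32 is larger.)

Record: 0..4  checksum  (4B, 4-aligned); 4..6  port  (2B, 2-aligned); 6..7  ack  (1B, 1-aligned); 7..8  flags  (1B, 1-aligned); 8..12  payload_len  (4B, 4-aligned); sizeof = 12, alignof = 4
0..1  m7  (1B, 1-aligned)
1..2  -- padding (1B)
2..4  m13  (2B, 2-aligned)
4..8  m4  (4B, 4-aligned)
8..10  m0  (2B, 2-aligned)
10..11  m3  (1B, 1-aligned)
11..20  m20  (9B, 1-aligned)
20..22  h  (2B, 2-aligned)
22..24  -- padding (2B)
24..28  m12  (4B, 4-aligned)
28..40  m14  (12B, 4-aligned)
40..42  d  (2B, 2-aligned)
42..44  -- tail padding (2B)
sizeof = 44, alignof = 4
— Vec32 —
0..2  d  (2B, 2-aligned)
2..4  -- padding (2B)
4..8  m12  (4B, 4-aligned)
8..10  m0  (2B, 2-aligned)
10..12  -- padding (2B)
12..16  m4  (4B, 4-aligned)
16..18  m13  (2B, 2-aligned)
18..27  m20  (9B, 1-aligned)
27..28  -- padding (1B)
28..40  m14  (12B, 4-aligned)
40..41  m3  (1B, 1-aligned)
41..42  -- padding (1B)
42..44  h  (2B, 2-aligned)
44..45  m7  (1B, 1-aligned)
45..48  -- tail padding (3B)
sizeof = 48, alignof = 4
44 − 48 = -4

-4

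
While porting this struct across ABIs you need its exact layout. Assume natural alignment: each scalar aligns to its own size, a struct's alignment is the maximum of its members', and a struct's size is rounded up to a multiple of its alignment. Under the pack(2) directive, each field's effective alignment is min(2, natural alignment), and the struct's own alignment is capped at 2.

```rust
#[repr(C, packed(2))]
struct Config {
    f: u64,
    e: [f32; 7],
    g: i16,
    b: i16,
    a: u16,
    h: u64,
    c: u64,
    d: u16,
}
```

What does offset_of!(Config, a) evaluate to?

0..8  f  (8B, 2-aligned)
8..36  e  (28B, 2-aligned)
36..38  g  (2B, 2-aligned)
38..40  b  (2B, 2-aligned)
40..42  a  (2B, 2-aligned)

40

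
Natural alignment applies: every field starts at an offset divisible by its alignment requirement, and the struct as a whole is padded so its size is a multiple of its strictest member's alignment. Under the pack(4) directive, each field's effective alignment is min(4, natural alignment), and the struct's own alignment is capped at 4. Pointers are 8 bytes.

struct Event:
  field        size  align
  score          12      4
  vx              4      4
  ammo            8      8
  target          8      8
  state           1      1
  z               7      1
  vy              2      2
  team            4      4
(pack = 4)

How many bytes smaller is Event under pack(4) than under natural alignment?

0

natural layout:
  0..12  score  (12B, 4-aligned)
  12..16  vx  (4B, 4-aligned)
  16..24  ammo  (8B, 8-aligned)
  24..32  target  (8B, 8-aligned)
  32..33  state  (1B, 1-aligned)
  33..40  z  (7B, 1-aligned)
  40..42  vy  (2B, 2-aligned)
  42..44  -- padding (2B)
  44..48  team  (4B, 4-aligned)
  sizeof = 48, alignof = 8
packed(4) layout:
  0..12  score  (12B, 4-aligned)
  12..16  vx  (4B, 4-aligned)
  16..24  ammo  (8B, 4-aligned)
  24..32  target  (8B, 4-aligned)
  32..33  state  (1B, 1-aligned)
  33..40  z  (7B, 1-aligned)
  40..42  vy  (2B, 2-aligned)
  42..44  -- padding (2B)
  44..48  team  (4B, 4-aligned)
  sizeof = 48, alignof = 4
48 − 48 = 0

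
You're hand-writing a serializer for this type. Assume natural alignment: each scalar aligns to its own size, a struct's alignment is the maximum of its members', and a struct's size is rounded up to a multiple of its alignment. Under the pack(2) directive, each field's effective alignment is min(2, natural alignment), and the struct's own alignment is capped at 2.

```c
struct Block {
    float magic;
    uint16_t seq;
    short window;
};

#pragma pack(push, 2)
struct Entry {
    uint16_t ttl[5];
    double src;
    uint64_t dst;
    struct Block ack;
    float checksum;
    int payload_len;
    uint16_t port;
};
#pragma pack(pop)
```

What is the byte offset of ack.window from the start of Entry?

Block: magic at 0 (size 4, align 4) → ends 4; seq at 4 (size 2, align 2) → ends 6; window at 6 (size 2, align 2) → ends 8; total 8 bytes, alignment 4
ttl at 0 (size 10, align 2) → ends 10
src at 10 (size 8, align 2) → ends 18
dst at 18 (size 8, align 2) → ends 26
ack at 26 (size 8, align 2) → ends 34
within Block: window at 6
26 + 6 = 32

32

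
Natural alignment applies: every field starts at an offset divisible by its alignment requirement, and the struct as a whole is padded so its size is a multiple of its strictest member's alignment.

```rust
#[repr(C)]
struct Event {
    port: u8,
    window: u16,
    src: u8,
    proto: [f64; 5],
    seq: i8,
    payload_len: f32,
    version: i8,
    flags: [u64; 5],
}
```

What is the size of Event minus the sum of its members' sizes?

@0: port [1B, align 1] → 1
+1 pad (align 2)
@2: window [2B, align 2] → 4
@4: src [1B, align 1] → 5
+3 pad (align 8)
@8: proto [40B, align 8] → 48
@48: seq [1B, align 1] → 49
+3 pad (align 4)
@52: payload_len [4B, align 4] → 56
@56: version [1B, align 1] → 57
+7 pad (align 8)
@64: flags [40B, align 8] → 104
size 104, align 8
data bytes 90, size 104 → padding 14

14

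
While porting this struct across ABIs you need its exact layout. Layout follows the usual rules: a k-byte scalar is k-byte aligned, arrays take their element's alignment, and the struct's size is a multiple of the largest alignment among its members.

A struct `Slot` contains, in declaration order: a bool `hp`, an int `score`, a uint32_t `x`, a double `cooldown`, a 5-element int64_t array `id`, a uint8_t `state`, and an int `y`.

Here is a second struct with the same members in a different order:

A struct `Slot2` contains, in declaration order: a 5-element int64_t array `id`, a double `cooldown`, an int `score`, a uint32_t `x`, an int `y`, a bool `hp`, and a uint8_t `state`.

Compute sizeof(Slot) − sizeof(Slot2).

0..1  hp  (1B, 1-aligned)
1..4  -- padding (3B)
4..8  score  (4B, 4-aligned)
8..12  x  (4B, 4-aligned)
12..16  -- padding (4B)
16..24  cooldown  (8B, 8-aligned)
24..64  id  (40B, 8-aligned)
64..65  state  (1B, 1-aligned)
65..68  -- padding (3B)
68..72  y  (4B, 4-aligned)
sizeof = 72, alignof = 8
— Slot2 —
0..40  id  (40B, 8-aligned)
40..48  cooldown  (8B, 8-aligned)
48..52  score  (4B, 4-aligned)
52..56  x  (4B, 4-aligned)
56..60  y  (4B, 4-aligned)
60..61  hp  (1B, 1-aligned)
61..62  state  (1B, 1-aligned)
62..64  -- tail padding (2B)
sizeof = 64, alignof = 8
72 − 64 = 8

8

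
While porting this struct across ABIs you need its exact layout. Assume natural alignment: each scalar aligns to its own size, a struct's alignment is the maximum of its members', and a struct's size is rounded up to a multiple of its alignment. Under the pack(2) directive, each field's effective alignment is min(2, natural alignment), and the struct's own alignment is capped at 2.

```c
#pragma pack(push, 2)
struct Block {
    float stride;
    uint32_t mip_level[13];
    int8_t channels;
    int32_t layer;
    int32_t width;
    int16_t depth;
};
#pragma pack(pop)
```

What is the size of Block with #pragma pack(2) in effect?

0..4  stride  (4B, 2-aligned)
4..56  mip_level  (52B, 2-aligned)
56..57  channels  (1B, 1-aligned)
57..58  -- padding (1B)
58..62  layer  (4B, 2-aligned)
62..66  width  (4B, 2-aligned)
66..68  depth  (2B, 2-aligned)
sizeof = 68, alignof = 2

68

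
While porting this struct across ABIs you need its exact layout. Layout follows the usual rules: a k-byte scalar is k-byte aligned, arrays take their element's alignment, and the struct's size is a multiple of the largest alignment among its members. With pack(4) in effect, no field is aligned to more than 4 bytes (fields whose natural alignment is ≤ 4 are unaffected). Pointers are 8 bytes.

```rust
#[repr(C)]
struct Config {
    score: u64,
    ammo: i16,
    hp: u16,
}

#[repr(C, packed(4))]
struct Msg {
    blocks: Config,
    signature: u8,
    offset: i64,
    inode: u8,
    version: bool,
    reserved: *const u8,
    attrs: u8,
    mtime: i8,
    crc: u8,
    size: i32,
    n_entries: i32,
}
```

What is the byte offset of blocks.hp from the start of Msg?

Config: @0: score [8B, align 8] → 8; @8: ammo [2B, align 2] → 10; @10: hp [2B, align 2] → 12; +4 tail pad (align 8); size 16, align 8
@0: blocks [16B, align 4] → 16
within Config: hp at 10
0 + 10 = 10

10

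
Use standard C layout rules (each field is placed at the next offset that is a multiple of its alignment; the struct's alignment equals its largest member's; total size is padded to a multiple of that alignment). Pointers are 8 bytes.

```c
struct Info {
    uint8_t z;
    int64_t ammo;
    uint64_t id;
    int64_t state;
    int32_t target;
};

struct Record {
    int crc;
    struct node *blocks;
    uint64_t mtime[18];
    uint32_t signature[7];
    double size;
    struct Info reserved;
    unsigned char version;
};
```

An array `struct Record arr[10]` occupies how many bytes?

2480

Info: @0: z [1B, align 1] → 1; +7 pad (align 8); @8: ammo [8B, align 8] → 16; @16: id [8B, align 8] → 24; @24: state [8B, align 8] → 32; @32: target [4B, align 4] → 36; +4 tail pad (align 8); size 40, align 8
@0: crc [4B, align 4] → 4
+4 pad (align 8)
@8: blocks [8B, align 8] → 16
@16: mtime [144B, align 8] → 160
@160: signature [28B, align 4] → 188
+4 pad (align 8)
@192: size [8B, align 8] → 200
@200: reserved [40B, align 8] → 240
@240: version [1B, align 1] → 241
+7 tail pad (align 8)
size 248, align 8
array of 10: 10 × 248 = 2480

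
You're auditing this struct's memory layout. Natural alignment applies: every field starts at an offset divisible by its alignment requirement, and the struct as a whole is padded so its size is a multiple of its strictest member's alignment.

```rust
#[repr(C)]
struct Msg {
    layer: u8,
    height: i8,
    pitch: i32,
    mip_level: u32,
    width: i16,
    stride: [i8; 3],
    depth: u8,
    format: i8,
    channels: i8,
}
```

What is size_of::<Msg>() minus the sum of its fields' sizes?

2

0..1  layer  (1B, 1-aligned)
1..2  height  (1B, 1-aligned)
2..4  -- padding (2B)
4..8  pitch  (4B, 4-aligned)
8..12  mip_level  (4B, 4-aligned)
12..14  width  (2B, 2-aligned)
14..17  stride  (3B, 1-aligned)
17..18  depth  (1B, 1-aligned)
18..19  format  (1B, 1-aligned)
19..20  channels  (1B, 1-aligned)
sizeof = 20, alignof = 4
data bytes 18, size 20 → padding 2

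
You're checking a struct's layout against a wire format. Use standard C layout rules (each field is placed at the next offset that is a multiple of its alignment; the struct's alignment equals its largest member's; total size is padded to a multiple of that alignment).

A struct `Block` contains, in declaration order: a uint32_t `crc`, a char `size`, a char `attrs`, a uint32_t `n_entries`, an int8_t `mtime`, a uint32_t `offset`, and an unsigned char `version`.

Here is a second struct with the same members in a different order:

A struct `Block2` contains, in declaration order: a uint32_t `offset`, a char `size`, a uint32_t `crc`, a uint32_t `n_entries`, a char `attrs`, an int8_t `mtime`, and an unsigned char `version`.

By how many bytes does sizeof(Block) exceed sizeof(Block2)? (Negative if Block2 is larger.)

0..4  crc  (4B, 4-aligned)
4..5  size  (1B, 1-aligned)
5..6  attrs  (1B, 1-aligned)
6..8  -- padding (2B)
8..12  n_entries  (4B, 4-aligned)
12..13  mtime  (1B, 1-aligned)
13..16  -- padding (3B)
16..20  offset  (4B, 4-aligned)
20..21  version  (1B, 1-aligned)
21..24  -- tail padding (3B)
sizeof = 24, alignof = 4
— Block2 —
0..4  offset  (4B, 4-aligned)
4..5  size  (1B, 1-aligned)
5..8  -- padding (3B)
8..12  crc  (4B, 4-aligned)
12..16  n_entries  (4B, 4-aligned)
16..17  attrs  (1B, 1-aligned)
17..18  mtime  (1B, 1-aligned)
18..19  version  (1B, 1-aligned)
19..20  -- tail padding (1B)
sizeof = 20, alignof = 4
24 − 20 = 4

4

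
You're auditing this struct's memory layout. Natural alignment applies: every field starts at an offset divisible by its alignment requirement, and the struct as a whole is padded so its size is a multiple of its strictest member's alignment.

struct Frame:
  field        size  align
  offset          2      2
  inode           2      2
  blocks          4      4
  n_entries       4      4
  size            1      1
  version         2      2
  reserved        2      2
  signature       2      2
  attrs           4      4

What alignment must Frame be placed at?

4

member alignments: offset=2, inode=2, blocks=4, n_entries=4, size=1, version=2, reserved=2, signature=2, attrs=4
max = 4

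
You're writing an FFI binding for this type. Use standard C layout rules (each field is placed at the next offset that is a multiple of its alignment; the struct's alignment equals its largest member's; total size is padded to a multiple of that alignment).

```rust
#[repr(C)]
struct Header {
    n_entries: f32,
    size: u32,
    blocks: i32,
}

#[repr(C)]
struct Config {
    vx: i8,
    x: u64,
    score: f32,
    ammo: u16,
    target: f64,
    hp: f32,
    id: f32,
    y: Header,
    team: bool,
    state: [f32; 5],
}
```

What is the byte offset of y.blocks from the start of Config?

48

Header: 0..4  n_entries  (4B, 4-aligned); 4..8  size  (4B, 4-aligned); 8..12  blocks  (4B, 4-aligned); sizeof = 12, alignof = 4
0..1  vx  (1B, 1-aligned)
1..8  -- padding (7B)
8..16  x  (8B, 8-aligned)
16..20  score  (4B, 4-aligned)
20..22  ammo  (2B, 2-aligned)
22..24  -- padding (2B)
24..32  target  (8B, 8-aligned)
32..36  hp  (4B, 4-aligned)
36..40  id  (4B, 4-aligned)
40..52  y  (12B, 4-aligned)
within Header: blocks at 8
40 + 8 = 48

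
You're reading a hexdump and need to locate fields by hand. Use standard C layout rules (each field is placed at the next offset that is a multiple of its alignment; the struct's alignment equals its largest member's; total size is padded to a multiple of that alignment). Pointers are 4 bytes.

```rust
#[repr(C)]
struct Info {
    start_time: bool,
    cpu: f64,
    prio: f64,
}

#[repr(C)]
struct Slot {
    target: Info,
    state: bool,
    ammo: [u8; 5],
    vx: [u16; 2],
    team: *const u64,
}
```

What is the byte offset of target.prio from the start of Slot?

Info: start_time at 0 (size 1, align 1) → ends 1; pad 7 to align 8 for cpu; cpu at 8 (size 8, align 8) → ends 16; prio at 16 (size 8, align 8) → ends 24; total 24 bytes, alignment 8
target at 0 (size 24, align 8) → ends 24
within Info: prio at 16
0 + 16 = 16

16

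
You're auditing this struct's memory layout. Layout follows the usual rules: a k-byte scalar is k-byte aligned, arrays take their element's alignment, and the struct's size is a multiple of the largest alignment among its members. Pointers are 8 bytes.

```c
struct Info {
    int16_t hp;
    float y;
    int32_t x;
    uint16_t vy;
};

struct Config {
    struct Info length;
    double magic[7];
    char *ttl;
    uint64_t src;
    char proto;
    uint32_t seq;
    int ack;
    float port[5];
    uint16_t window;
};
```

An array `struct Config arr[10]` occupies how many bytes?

Info: hp at 0 (size 2, align 2) → ends 2; pad 2 to align 4 for y; y at 4 (size 4, align 4) → ends 8; x at 8 (size 4, align 4) → ends 12; vy at 12 (size 2, align 2) → ends 14; tail pad 2 to reach multiple of 4; total 16 bytes, alignment 4
length at 0 (size 16, align 4) → ends 16
magic at 16 (size 56, align 8) → ends 72
ttl at 72 (size 8, align 8) → ends 80
src at 80 (size 8, align 8) → ends 88
proto at 88 (size 1, align 1) → ends 89
pad 3 to align 4 for seq
seq at 92 (size 4, align 4) → ends 96
ack at 96 (size 4, align 4) → ends 100
port at 100 (size 20, align 4) → ends 120
window at 120 (size 2, align 2) → ends 122
tail pad 6 to reach multiple of 8
total 128 bytes, alignment 8
array of 10: 10 × 128 = 1280

1280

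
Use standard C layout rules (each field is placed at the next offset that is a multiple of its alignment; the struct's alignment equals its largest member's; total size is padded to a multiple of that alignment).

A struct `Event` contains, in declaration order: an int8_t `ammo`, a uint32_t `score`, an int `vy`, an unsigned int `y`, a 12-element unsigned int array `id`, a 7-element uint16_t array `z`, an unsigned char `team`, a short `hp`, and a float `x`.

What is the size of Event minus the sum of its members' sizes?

6

@0: ammo [1B, align 1] → 1
+3 pad (align 4)
@4: score [4B, align 4] → 8
@8: vy [4B, align 4] → 12
@12: y [4B, align 4] → 16
@16: id [48B, align 4] → 64
@64: z [14B, align 2] → 78
@78: team [1B, align 1] → 79
+1 pad (align 2)
@80: hp [2B, align 2] → 82
+2 pad (align 4)
@84: x [4B, align 4] → 88
size 88, align 4
data bytes 82, size 88 → padding 6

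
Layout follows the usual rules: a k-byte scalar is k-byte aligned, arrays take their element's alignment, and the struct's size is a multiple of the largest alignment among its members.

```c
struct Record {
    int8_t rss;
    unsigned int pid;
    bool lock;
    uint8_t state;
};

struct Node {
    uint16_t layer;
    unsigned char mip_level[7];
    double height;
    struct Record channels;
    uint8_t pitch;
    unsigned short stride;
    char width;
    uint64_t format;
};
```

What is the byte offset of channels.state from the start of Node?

33

Record: rss at 0 (size 1, align 1) → ends 1; pad 3 to align 4 for pid; pid at 4 (size 4, align 4) → ends 8; lock at 8 (size 1, align 1) → ends 9; state at 9 (size 1, align 1) → ends 10; tail pad 2 to reach multiple of 4; total 12 bytes, alignment 4
layer at 0 (size 2, align 2) → ends 2
mip_level at 2 (size 7, align 1) → ends 9
pad 7 to align 8 for height
height at 16 (size 8, align 8) → ends 24
channels at 24 (size 12, align 4) → ends 36
within Record: state at 9
24 + 9 = 33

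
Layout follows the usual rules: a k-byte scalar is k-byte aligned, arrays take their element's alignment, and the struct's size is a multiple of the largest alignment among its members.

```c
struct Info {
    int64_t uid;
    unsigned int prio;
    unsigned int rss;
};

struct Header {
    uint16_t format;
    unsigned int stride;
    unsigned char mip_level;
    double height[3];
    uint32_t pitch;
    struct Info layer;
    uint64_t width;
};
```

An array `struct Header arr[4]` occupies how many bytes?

288

Info: uid at 0 (size 8, align 8) → ends 8; prio at 8 (size 4, align 4) → ends 12; rss at 12 (size 4, align 4) → ends 16; total 16 bytes, alignment 8
format at 0 (size 2, align 2) → ends 2
pad 2 to align 4 for stride
stride at 4 (size 4, align 4) → ends 8
mip_level at 8 (size 1, align 1) → ends 9
pad 7 to align 8 for height
height at 16 (size 24, align 8) → ends 40
pitch at 40 (size 4, align 4) → ends 44
pad 4 to align 8 for layer
layer at 48 (size 16, align 8) → ends 64
width at 64 (size 8, align 8) → ends 72
total 72 bytes, alignment 8
array of 4: 4 × 72 = 288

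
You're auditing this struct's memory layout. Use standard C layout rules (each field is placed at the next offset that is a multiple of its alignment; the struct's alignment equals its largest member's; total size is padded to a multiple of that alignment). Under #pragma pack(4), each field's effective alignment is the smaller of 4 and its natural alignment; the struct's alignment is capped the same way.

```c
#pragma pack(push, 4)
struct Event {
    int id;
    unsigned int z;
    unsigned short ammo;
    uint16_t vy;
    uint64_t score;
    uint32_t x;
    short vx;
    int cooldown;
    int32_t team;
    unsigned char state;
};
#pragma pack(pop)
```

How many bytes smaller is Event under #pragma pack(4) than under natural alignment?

8

natural layout:
  0..4  id  (4B, 4-aligned)
  4..8  z  (4B, 4-aligned)
  8..10  ammo  (2B, 2-aligned)
  10..12  vy  (2B, 2-aligned)
  12..16  -- padding (4B)
  16..24  score  (8B, 8-aligned)
  24..28  x  (4B, 4-aligned)
  28..30  vx  (2B, 2-aligned)
  30..32  -- padding (2B)
  32..36  cooldown  (4B, 4-aligned)
  36..40  team  (4B, 4-aligned)
  40..41  state  (1B, 1-aligned)
  41..48  -- tail padding (7B)
  sizeof = 48, alignof = 8
packed(4) layout:
  0..4  id  (4B, 4-aligned)
  4..8  z  (4B, 4-aligned)
  8..10  ammo  (2B, 2-aligned)
  10..12  vy  (2B, 2-aligned)
  12..20  score  (8B, 4-aligned)
  20..24  x  (4B, 4-aligned)
  24..26  vx  (2B, 2-aligned)
  26..28  -- padding (2B)
  28..32  cooldown  (4B, 4-aligned)
  32..36  team  (4B, 4-aligned)
  36..37  state  (1B, 1-aligned)
  37..40  -- tail padding (3B)
  sizeof = 40, alignof = 4
48 − 40 = 8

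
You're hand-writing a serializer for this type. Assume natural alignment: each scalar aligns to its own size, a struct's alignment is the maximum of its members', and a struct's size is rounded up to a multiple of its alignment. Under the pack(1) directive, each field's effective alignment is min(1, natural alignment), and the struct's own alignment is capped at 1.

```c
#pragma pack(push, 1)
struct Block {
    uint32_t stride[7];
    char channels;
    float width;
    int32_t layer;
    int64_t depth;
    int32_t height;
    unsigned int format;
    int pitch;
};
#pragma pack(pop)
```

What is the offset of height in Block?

45

@0: stride [28B, align 1] → 28
@28: channels [1B, align 1] → 29
@29: width [4B, align 1] → 33
@33: layer [4B, align 1] → 37
@37: depth [8B, align 1] → 45
@45: height [4B, align 1] → 49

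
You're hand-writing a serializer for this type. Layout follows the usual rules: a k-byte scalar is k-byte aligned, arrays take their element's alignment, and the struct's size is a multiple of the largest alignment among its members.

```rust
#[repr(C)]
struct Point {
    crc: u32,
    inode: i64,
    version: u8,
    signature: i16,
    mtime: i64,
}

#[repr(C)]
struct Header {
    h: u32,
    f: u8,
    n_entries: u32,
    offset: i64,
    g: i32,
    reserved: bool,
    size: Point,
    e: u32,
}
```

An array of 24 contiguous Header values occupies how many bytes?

Point: 0..4  crc  (4B, 4-aligned); 4..8  -- padding (4B); 8..16  inode  (8B, 8-aligned); 16..17  version  (1B, 1-aligned); 17..18  -- padding (1B); 18..20  signature  (2B, 2-aligned); 20..24  -- padding (4B); 24..32  mtime  (8B, 8-aligned); sizeof = 32, alignof = 8
0..4  h  (4B, 4-aligned)
4..5  f  (1B, 1-aligned)
5..8  -- padding (3B)
8..12  n_entries  (4B, 4-aligned)
12..16  -- padding (4B)
16..24  offset  (8B, 8-aligned)
24..28  g  (4B, 4-aligned)
28..29  reserved  (1B, 1-aligned)
29..32  -- padding (3B)
32..64  size  (32B, 8-aligned)
64..68  e  (4B, 4-aligned)
68..72  -- tail padding (4B)
sizeof = 72, alignof = 8
array of 24: 24 × 72 = 1728

1728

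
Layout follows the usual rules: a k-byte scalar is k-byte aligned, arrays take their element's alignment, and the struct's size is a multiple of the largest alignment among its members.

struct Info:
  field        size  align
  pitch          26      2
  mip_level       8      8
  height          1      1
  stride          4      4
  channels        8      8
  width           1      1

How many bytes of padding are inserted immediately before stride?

0..26  pitch  (26B, 2-aligned)
26..32  -- padding (6B)
32..40  mip_level  (8B, 8-aligned)
40..41  height  (1B, 1-aligned)
41..44  -- padding (3B)
44..48  stride  (4B, 4-aligned)

3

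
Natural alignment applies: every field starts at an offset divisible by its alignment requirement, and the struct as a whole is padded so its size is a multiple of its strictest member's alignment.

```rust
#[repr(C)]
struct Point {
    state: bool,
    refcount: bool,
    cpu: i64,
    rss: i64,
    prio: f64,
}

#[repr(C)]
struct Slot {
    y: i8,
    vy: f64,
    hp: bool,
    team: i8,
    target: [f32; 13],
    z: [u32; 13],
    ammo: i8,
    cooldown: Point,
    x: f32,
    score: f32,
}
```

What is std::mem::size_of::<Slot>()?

168

Point: state at 0 (size 1, align 1) → ends 1; refcount at 1 (size 1, align 1) → ends 2; pad 6 to align 8 for cpu; cpu at 8 (size 8, align 8) → ends 16; rss at 16 (size 8, align 8) → ends 24; prio at 24 (size 8, align 8) → ends 32; total 32 bytes, alignment 8
y at 0 (size 1, align 1) → ends 1
pad 7 to align 8 for vy
vy at 8 (size 8, align 8) → ends 16
hp at 16 (size 1, align 1) → ends 17
team at 17 (size 1, align 1) → ends 18
pad 2 to align 4 for target
target at 20 (size 52, align 4) → ends 72
z at 72 (size 52, align 4) → ends 124
ammo at 124 (size 1, align 1) → ends 125
pad 3 to align 8 for cooldown
cooldown at 128 (size 32, align 8) → ends 160
x at 160 (size 4, align 4) → ends 164
score at 164 (size 4, align 4) → ends 168
total 168 bytes, alignment 8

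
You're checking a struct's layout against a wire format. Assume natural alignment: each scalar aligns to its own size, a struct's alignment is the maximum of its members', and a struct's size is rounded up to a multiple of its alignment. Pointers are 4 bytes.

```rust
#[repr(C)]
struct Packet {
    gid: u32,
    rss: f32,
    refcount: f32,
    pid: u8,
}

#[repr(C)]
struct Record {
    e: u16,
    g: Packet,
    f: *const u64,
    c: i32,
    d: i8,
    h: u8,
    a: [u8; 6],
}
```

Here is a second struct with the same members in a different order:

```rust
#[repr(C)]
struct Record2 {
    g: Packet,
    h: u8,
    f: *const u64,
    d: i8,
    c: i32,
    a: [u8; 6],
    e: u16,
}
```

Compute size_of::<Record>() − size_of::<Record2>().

-4

Packet: gid at 0 (size 4, align 4) → ends 4; rss at 4 (size 4, align 4) → ends 8; refcount at 8 (size 4, align 4) → ends 12; pid at 12 (size 1, align 1) → ends 13; tail pad 3 to reach multiple of 4; total 16 bytes, alignment 4
e at 0 (size 2, align 2) → ends 2
pad 2 to align 4 for g
g at 4 (size 16, align 4) → ends 20
f at 20 (size 4, align 4) → ends 24
c at 24 (size 4, align 4) → ends 28
d at 28 (size 1, align 1) → ends 29
h at 29 (size 1, align 1) → ends 30
a at 30 (size 6, align 1) → ends 36
total 36 bytes, alignment 4
— Record2 —
g at 0 (size 16, align 4) → ends 16
h at 16 (size 1, align 1) → ends 17
pad 3 to align 4 for f
f at 20 (size 4, align 4) → ends 24
d at 24 (size 1, align 1) → ends 25
pad 3 to align 4 for c
c at 28 (size 4, align 4) → ends 32
a at 32 (size 6, align 1) → ends 38
e at 38 (size 2, align 2) → ends 40
total 40 bytes, alignment 4
36 − 40 = -4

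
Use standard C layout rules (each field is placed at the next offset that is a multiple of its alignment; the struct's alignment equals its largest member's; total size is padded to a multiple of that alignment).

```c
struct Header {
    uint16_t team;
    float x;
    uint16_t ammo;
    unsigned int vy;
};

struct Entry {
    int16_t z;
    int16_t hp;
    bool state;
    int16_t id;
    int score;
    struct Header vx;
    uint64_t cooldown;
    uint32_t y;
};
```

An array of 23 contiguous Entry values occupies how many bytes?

1104

Header: 0..2  team  (2B, 2-aligned); 2..4  -- padding (2B); 4..8  x  (4B, 4-aligned); 8..10  ammo  (2B, 2-aligned); 10..12  -- padding (2B); 12..16  vy  (4B, 4-aligned); sizeof = 16, alignof = 4
0..2  z  (2B, 2-aligned)
2..4  hp  (2B, 2-aligned)
4..5  state  (1B, 1-aligned)
5..6  -- padding (1B)
6..8  id  (2B, 2-aligned)
8..12  score  (4B, 4-aligned)
12..28  vx  (16B, 4-aligned)
28..32  -- padding (4B)
32..40  cooldown  (8B, 8-aligned)
40..44  y  (4B, 4-aligned)
44..48  -- tail padding (4B)
sizeof = 48, alignof = 8
array of 23: 23 × 48 = 1104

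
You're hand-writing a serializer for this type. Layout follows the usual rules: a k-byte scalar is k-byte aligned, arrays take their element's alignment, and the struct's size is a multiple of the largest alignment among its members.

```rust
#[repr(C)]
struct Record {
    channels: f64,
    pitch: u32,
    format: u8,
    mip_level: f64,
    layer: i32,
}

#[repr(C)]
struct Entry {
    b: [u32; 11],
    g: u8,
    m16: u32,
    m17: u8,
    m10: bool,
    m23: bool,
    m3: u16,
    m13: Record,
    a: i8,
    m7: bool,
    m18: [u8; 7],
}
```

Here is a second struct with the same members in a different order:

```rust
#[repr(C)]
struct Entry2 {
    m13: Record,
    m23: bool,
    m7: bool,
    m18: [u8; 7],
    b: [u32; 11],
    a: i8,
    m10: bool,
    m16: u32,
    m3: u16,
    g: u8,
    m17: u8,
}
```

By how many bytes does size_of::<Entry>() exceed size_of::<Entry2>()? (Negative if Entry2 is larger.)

8

Record: 0..8  channels  (8B, 8-aligned); 8..12  pitch  (4B, 4-aligned); 12..13  format  (1B, 1-aligned); 13..16  -- padding (3B); 16..24  mip_level  (8B, 8-aligned); 24..28  layer  (4B, 4-aligned); 28..32  -- tail padding (4B); sizeof = 32, alignof = 8
0..44  b  (44B, 4-aligned)
44..45  g  (1B, 1-aligned)
45..48  -- padding (3B)
48..52  m16  (4B, 4-aligned)
52..53  m17  (1B, 1-aligned)
53..54  m10  (1B, 1-aligned)
54..55  m23  (1B, 1-aligned)
55..56  -- padding (1B)
56..58  m3  (2B, 2-aligned)
58..64  -- padding (6B)
64..96  m13  (32B, 8-aligned)
96..97  a  (1B, 1-aligned)
97..98  m7  (1B, 1-aligned)
98..105  m18  (7B, 1-aligned)
105..112  -- tail padding (7B)
sizeof = 112, alignof = 8
— Entry2 —
0..32  m13  (32B, 8-aligned)
32..33  m23  (1B, 1-aligned)
33..34  m7  (1B, 1-aligned)
34..41  m18  (7B, 1-aligned)
41..44  -- padding (3B)
44..88  b  (44B, 4-aligned)
88..89  a  (1B, 1-aligned)
89..90  m10  (1B, 1-aligned)
90..92  -- padding (2B)
92..96  m16  (4B, 4-aligned)
96..98  m3  (2B, 2-aligned)
98..99  g  (1B, 1-aligned)
99..100  m17  (1B, 1-aligned)
100..104  -- tail padding (4B)
sizeof = 104, alignof = 8
112 − 104 = 8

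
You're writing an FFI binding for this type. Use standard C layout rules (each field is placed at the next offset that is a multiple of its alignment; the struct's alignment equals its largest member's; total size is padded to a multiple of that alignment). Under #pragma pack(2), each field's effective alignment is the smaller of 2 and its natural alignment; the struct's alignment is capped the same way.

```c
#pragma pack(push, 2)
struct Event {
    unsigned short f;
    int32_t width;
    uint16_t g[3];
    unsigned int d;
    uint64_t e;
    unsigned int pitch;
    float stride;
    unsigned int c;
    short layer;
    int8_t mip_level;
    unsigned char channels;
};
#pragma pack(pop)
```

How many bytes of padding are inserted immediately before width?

f at 0 (size 2, align 2) → ends 2
width at 2 (size 4, align 2) → ends 6

0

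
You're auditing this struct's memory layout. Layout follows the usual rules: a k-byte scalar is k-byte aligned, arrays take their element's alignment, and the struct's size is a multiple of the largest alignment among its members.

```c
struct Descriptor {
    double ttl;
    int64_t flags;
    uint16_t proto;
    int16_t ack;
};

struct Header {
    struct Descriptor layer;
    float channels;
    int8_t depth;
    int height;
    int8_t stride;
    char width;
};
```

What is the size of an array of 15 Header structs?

600

Descriptor: 0..8  ttl  (8B, 8-aligned); 8..16  flags  (8B, 8-aligned); 16..18  proto  (2B, 2-aligned); 18..20  ack  (2B, 2-aligned); 20..24  -- tail padding (4B); sizeof = 24, alignof = 8
0..24  layer  (24B, 8-aligned)
24..28  channels  (4B, 4-aligned)
28..29  depth  (1B, 1-aligned)
29..32  -- padding (3B)
32..36  height  (4B, 4-aligned)
36..37  stride  (1B, 1-aligned)
37..38  width  (1B, 1-aligned)
38..40  -- tail padding (2B)
sizeof = 40, alignof = 8
array of 15: 15 × 40 = 600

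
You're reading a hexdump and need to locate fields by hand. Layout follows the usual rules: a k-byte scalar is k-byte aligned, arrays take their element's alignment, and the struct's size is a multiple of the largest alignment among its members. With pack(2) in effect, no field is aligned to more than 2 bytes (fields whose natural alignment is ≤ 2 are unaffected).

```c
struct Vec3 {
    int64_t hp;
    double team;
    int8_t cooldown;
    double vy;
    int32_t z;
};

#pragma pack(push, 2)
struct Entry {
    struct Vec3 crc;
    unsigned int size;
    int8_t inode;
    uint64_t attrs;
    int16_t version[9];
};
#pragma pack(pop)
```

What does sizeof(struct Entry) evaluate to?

72 bytes

Vec3: @0: hp [8B, align 8] → 8; @8: team [8B, align 8] → 16; @16: cooldown [1B, align 1] → 17; +7 pad (align 8); @24: vy [8B, align 8] → 32; @32: z [4B, align 4] → 36; +4 tail pad (align 8); size 40, align 8
@0: crc [40B, align 2] → 40
@40: size [4B, align 2] → 44
@44: inode [1B, align 1] → 45
+1 pad (align 2)
@46: attrs [8B, align 2] → 54
@54: version [18B, align 2] → 72
size 72, align 2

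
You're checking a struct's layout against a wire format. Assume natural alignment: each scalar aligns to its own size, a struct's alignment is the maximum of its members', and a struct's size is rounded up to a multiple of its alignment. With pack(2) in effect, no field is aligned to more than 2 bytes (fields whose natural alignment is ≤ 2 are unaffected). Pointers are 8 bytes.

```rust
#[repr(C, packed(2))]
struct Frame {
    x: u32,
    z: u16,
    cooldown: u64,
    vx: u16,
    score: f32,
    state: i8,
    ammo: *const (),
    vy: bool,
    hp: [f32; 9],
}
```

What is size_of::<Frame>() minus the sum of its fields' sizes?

2

@0: x [4B, align 2] → 4
@4: z [2B, align 2] → 6
@6: cooldown [8B, align 2] → 14
@14: vx [2B, align 2] → 16
@16: score [4B, align 2] → 20
@20: state [1B, align 1] → 21
+1 pad (align 2)
@22: ammo [8B, align 2] → 30
@30: vy [1B, align 1] → 31
+1 pad (align 2)
@32: hp [36B, align 2] → 68
size 68, align 2
data bytes 66, size 68 → padding 2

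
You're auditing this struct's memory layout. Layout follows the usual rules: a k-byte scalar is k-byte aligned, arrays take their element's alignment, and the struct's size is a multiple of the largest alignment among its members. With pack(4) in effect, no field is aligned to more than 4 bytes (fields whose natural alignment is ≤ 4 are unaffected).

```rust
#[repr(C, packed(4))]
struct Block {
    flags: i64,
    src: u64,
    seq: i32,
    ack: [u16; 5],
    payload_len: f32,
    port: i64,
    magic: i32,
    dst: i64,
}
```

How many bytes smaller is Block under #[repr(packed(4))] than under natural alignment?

natural layout:
  flags at 0 (size 8, align 8) → ends 8
  src at 8 (size 8, align 8) → ends 16
  seq at 16 (size 4, align 4) → ends 20
  ack at 20 (size 10, align 2) → ends 30
  pad 2 to align 4 for payload_len
  payload_len at 32 (size 4, align 4) → ends 36
  pad 4 to align 8 for port
  port at 40 (size 8, align 8) → ends 48
  magic at 48 (size 4, align 4) → ends 52
  pad 4 to align 8 for dst
  dst at 56 (size 8, align 8) → ends 64
  total 64 bytes, alignment 8
packed(4) layout:
  flags at 0 (size 8, align 4) → ends 8
  src at 8 (size 8, align 4) → ends 16
  seq at 16 (size 4, align 4) → ends 20
  ack at 20 (size 10, align 2) → ends 30
  pad 2 to align 4 for payload_len
  payload_len at 32 (size 4, align 4) → ends 36
  port at 36 (size 8, align 4) → ends 44
  magic at 44 (size 4, align 4) → ends 48
  dst at 48 (size 8, align 4) → ends 56
  total 56 bytes, alignment 4
64 − 56 = 8

8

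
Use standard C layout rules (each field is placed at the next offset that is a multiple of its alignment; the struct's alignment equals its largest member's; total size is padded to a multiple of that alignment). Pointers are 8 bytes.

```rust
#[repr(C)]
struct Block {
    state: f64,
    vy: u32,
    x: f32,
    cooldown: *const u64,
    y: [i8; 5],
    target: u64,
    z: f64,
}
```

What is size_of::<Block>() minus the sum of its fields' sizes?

3

0..8  state  (8B, 8-aligned)
8..12  vy  (4B, 4-aligned)
12..16  x  (4B, 4-aligned)
16..24  cooldown  (8B, 8-aligned)
24..29  y  (5B, 1-aligned)
29..32  -- padding (3B)
32..40  target  (8B, 8-aligned)
40..48  z  (8B, 8-aligned)
sizeof = 48, alignof = 8
data bytes 45, size 48 → padding 3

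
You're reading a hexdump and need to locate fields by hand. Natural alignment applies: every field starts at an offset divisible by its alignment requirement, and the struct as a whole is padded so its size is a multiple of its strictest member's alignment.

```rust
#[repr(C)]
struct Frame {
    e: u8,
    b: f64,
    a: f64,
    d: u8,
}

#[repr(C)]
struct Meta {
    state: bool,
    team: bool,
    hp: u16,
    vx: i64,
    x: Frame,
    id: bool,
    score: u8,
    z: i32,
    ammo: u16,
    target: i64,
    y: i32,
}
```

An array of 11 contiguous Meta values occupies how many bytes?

Frame: e at 0 (size 1, align 1) → ends 1; pad 7 to align 8 for b; b at 8 (size 8, align 8) → ends 16; a at 16 (size 8, align 8) → ends 24; d at 24 (size 1, align 1) → ends 25; tail pad 7 to reach multiple of 8; total 32 bytes, alignment 8
state at 0 (size 1, align 1) → ends 1
team at 1 (size 1, align 1) → ends 2
hp at 2 (size 2, align 2) → ends 4
pad 4 to align 8 for vx
vx at 8 (size 8, align 8) → ends 16
x at 16 (size 32, align 8) → ends 48
id at 48 (size 1, align 1) → ends 49
score at 49 (size 1, align 1) → ends 50
pad 2 to align 4 for z
z at 52 (size 4, align 4) → ends 56
ammo at 56 (size 2, align 2) → ends 58
pad 6 to align 8 for target
target at 64 (size 8, align 8) → ends 72
y at 72 (size 4, align 4) → ends 76
tail pad 4 to reach multiple of 8
total 80 bytes, alignment 8
array of 11: 11 × 80 = 880

880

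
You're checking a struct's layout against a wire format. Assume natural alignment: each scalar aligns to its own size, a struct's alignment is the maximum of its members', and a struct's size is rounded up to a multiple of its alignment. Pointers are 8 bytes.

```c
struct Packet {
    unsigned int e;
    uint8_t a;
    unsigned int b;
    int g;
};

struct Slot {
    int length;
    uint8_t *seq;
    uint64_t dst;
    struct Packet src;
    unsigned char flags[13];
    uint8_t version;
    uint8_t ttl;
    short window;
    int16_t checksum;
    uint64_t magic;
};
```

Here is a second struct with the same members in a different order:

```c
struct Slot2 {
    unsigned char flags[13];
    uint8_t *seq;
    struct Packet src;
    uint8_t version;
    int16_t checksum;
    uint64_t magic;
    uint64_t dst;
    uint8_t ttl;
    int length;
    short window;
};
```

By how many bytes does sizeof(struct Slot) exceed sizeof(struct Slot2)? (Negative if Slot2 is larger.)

Packet: @0: e [4B, align 4] → 4; @4: a [1B, align 1] → 5; +3 pad (align 4); @8: b [4B, align 4] → 12; @12: g [4B, align 4] → 16; size 16, align 4
@0: length [4B, align 4] → 4
+4 pad (align 8)
@8: seq [8B, align 8] → 16
@16: dst [8B, align 8] → 24
@24: src [16B, align 4] → 40
@40: flags [13B, align 1] → 53
@53: version [1B, align 1] → 54
@54: ttl [1B, align 1] → 55
+1 pad (align 2)
@56: window [2B, align 2] → 58
@58: checksum [2B, align 2] → 60
+4 pad (align 8)
@64: magic [8B, align 8] → 72
size 72, align 8
— Slot2 —
@0: flags [13B, align 1] → 13
+3 pad (align 8)
@16: seq [8B, align 8] → 24
@24: src [16B, align 4] → 40
@40: version [1B, align 1] → 41
+1 pad (align 2)
@42: checksum [2B, align 2] → 44
+4 pad (align 8)
@48: magic [8B, align 8] → 56
@56: dst [8B, align 8] → 64
@64: ttl [1B, align 1] → 65
+3 pad (align 4)
@68: length [4B, align 4] → 72
@72: window [2B, align 2] → 74
+6 tail pad (align 8)
size 80, align 8
72 − 80 = -8

-8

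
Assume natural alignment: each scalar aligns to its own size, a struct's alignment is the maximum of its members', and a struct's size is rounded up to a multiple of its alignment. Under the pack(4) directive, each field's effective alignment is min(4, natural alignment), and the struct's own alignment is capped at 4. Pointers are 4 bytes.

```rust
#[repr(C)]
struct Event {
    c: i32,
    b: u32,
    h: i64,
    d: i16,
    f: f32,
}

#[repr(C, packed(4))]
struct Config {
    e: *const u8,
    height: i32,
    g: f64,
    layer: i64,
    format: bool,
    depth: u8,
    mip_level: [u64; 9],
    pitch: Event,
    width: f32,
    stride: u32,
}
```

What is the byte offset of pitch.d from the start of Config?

Event: c at 0 (size 4, align 4) → ends 4; b at 4 (size 4, align 4) → ends 8; h at 8 (size 8, align 8) → ends 16; d at 16 (size 2, align 2) → ends 18; pad 2 to align 4 for f; f at 20 (size 4, align 4) → ends 24; total 24 bytes, alignment 8
e at 0 (size 4, align 4) → ends 4
height at 4 (size 4, align 4) → ends 8
g at 8 (size 8, align 4) → ends 16
layer at 16 (size 8, align 4) → ends 24
format at 24 (size 1, align 1) → ends 25
depth at 25 (size 1, align 1) → ends 26
pad 2 to align 4 for mip_level
mip_level at 28 (size 72, align 4) → ends 100
pitch at 100 (size 24, align 4) → ends 124
within Event: d at 16
100 + 16 = 116

116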